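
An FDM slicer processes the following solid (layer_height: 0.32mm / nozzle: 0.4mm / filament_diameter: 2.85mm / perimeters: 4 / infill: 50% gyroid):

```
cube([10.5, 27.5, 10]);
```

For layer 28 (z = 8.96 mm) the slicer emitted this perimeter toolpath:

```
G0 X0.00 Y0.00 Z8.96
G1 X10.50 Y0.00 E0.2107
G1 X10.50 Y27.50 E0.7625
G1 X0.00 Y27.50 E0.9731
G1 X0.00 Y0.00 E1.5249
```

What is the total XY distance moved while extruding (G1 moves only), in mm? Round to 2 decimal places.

76.00 mm

Sum the Euclidean lengths of each G1 segment: total = 76.00 mm.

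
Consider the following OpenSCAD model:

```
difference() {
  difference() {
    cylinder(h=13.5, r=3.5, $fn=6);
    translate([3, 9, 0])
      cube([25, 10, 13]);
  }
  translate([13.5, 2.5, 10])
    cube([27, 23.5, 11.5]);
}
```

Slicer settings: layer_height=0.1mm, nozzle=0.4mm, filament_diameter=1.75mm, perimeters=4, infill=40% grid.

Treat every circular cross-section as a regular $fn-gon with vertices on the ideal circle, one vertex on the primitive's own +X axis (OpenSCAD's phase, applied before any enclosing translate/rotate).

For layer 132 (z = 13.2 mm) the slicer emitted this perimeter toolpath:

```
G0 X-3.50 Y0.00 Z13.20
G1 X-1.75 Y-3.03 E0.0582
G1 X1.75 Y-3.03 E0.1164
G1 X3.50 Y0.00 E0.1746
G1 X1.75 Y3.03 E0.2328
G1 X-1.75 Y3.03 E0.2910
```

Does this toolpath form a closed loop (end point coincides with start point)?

no

Start point (G0): (-3.50, 0.00). End point (last G1): the path does not return to the start — open.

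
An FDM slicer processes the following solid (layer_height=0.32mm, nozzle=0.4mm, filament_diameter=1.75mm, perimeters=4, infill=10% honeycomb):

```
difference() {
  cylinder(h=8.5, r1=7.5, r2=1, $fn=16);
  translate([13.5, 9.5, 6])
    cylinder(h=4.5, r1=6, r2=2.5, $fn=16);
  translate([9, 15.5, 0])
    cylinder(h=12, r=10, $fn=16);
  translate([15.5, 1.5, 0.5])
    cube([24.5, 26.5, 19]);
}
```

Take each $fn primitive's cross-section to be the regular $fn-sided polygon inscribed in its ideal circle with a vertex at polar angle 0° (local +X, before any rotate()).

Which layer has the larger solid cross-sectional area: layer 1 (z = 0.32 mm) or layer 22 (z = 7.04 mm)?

Layer 1 (z = 0.32): the cone: at t=0.038 of its height the radius interpolates to r₁+(r₂−r₁)t = 7.255, giving a regular 16-gon of that circumradius (area = (16/2)·7.255²·sin(360°/16) = 161.15 mm²); the cone at (13.5, 9.5) does not reach this height (z outside [6, 10.5]); the cylinder at (9, 15.5): section is a regular 16-gon, circumradius r=10 (area = (16/2)·10.000²·sin(360°/16) = 306.15 mm²); the cube at (15.5, 1.5) is absent (z outside [0.5, 19.5]); Subtracting the remaining from the first: starting from the cone (161.15 mm²), the r=10 cylinder at (9, 15.5) misses the remaining region (no effect) — area = 161.15 mm². So its area = 161.15 mm². Layer 22 (z = 7.04): the cone (r1=7.5→r2=1) has section circumradius 2.116 here — a regular 16-gon (area = (16/2)·2.116²·sin(360°/16) = 13.71 mm²); the cone at (13.5, 9.5) (r1=6→r2=2.5) has section circumradius 5.191 here — a regular 16-gon (area = (16/2)·5.191²·sin(360°/16) = 82.50 mm²); the r=10 cylinder at (9, 15.5) gives a regular 16-gon of circumradius 10 (constant along its height) (area = (16/2)·10.000²·sin(360°/16) = 306.15 mm²); the 24.5×26.5 cube at (15.5, 1.5) contributes its full rectangle (area 649.25 mm²); Subtracting the remaining from the first: starting from the cone (13.71 mm²), the cone at (13.5, 9.5) misses the remaining region (no effect); the r=10 cylinder at (9, 15.5) misses the remaining region (no effect); the 24.5×26.5 cube at (15.5, 1.5) misses the remaining region (no effect) — area = 13.71 mm². So its area = 13.71 mm². Layer 1 is larger (161.15 vs 13.71 mm²).

layer 1 (z = 0.32 mm)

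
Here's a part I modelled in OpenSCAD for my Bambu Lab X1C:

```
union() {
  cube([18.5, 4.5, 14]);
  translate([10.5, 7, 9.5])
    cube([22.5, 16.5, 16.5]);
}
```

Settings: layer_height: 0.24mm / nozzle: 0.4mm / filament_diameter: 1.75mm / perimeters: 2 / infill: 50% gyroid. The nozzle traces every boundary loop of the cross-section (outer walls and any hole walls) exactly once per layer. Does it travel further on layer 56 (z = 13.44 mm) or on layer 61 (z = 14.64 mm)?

layer 56 (z = 13.44 mm)

Layer 56 (z = 13.44): the 18.5×4.5 cube contributes its full rectangle (perimeter 46.00 mm); the cube at (10.5, 7) is present — its section is the full 22.5×16.5 rectangle (perimeter 78.00 mm); Combining (union): the 2 present regions are separate (no shared area or edge), so areas and boundary lengths simply add and each stays a separate island — boundary = 124.00 mm. So its perimeter = 124.00 mm. Layer 61 (z = 14.64): the cube is absent (z outside [0, 14]); the 22.5×16.5 cube at (10.5, 7) contributes its full rectangle (perimeter 78.00 mm); Taking the union: only the 22.5×16.5 cube at (10.5, 7) is present, so the union is just that shape — boundary = 78.00 mm. So its perimeter = 78.00 mm. Layer 56 is larger (124.00 vs 78.00 mm).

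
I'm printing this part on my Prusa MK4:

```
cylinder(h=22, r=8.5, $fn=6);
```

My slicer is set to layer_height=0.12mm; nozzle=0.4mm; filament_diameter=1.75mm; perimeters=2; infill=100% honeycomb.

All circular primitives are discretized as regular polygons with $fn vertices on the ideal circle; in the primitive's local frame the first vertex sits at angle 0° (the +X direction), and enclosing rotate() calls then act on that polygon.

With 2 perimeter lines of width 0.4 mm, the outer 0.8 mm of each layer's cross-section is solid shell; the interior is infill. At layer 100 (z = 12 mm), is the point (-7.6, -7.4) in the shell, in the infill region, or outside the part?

outside

At z = 12 mm: the r=8.5 cylinder gives a regular 6-gon of circumradius 8.5 (constant along its height). Overall, the cross-section is a single solid region. The nearest boundary edge runs (-8.50, 0.00)→(-4.25, -7.36); distance from the point to it = 2.92 mm. The point is not inside any of the regions above, so it lies outside the cross-section (2.92 mm from the nearest boundary).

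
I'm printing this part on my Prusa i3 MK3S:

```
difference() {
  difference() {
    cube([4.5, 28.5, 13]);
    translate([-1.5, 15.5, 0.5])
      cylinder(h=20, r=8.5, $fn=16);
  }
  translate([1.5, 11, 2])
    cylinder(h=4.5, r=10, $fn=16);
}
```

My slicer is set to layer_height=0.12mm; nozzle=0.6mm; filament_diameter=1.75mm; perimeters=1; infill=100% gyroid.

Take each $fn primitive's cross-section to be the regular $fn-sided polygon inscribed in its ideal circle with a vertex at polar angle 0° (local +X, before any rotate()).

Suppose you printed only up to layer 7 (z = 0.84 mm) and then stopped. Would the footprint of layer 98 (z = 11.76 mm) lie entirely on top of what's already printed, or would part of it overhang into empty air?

entirely on top

Compare the two slices. At z = 0.84: the cube (footprint 4.5×28.5) is included at this height (area 128.25 mm²); the r=8.5 cylinder at (-1.5, 15.5) gives a regular 16-gon of circumradius 8.5 (constant along its height) (area = (16/2)·8.500²·sin(360°/16) = 221.19 mm²); Subtracting the remaining from the first: starting from the 4.5×28.5 cube (128.25 mm²), the r=8.5 cylinder at (-1.5, 15.5) partially overlaps it — only the 66.25 mm² overlap (of its 221.19 mm²) is removed, clipping the outline — area = 62.00 mm²; the cylinder at (1.5, 11) is absent (z outside [2, 6.5]); Subtracting the remaining from the first: none of the subtracted shapes is present at this height, so that combined region is unchanged — area = 62.00 mm². At z = 11.76: the cube is present — its section is the full 4.5×28.5 rectangle (area 128.25 mm²); the r=8.5 cylinder at (-1.5, 15.5) gives a regular 16-gon of circumradius 8.5 (constant along its height) (area = (16/2)·8.500²·sin(360°/16) = 221.19 mm²); Subtracting the remaining from the first: starting from the 4.5×28.5 cube (128.25 mm²), the r=8.5 cylinder at (-1.5, 15.5) partially overlaps it — only the 66.25 mm² overlap (of its 221.19 mm²) is removed, clipping the outline — area = 62.00 mm²; the cylinder at (1.5, 11) is not intersected at this z (z outside [2, 6.5]); Subtracting the remaining from the first: none of the subtracted shapes is present at this height, so the result so far is unchanged — area = 62.00 mm². Checking containment: the cross-section at z = 11.76 is a subset of the cross-section at z = 0.84.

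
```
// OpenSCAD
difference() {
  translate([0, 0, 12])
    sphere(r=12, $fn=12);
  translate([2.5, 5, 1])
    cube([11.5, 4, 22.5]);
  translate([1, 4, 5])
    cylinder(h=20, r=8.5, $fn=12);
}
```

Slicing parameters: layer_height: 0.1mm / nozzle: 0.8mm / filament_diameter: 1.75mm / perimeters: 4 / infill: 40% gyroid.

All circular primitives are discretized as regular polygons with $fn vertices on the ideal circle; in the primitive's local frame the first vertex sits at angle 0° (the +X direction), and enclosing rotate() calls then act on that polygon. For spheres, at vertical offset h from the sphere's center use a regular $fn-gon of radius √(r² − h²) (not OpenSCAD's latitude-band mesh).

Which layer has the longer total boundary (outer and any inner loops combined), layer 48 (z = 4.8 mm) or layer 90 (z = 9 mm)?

Layer 48 (z = 4.8): the sphere: section is a regular 12-gon, circumradius = √(r²−h²) = √(12²−7.2²) = 9.600 (perimeter = 2·12·9.600·sin(180°/12) = 59.63 mm); the cube at (2.5, 5) (footprint 11.5×4) is included at this height (perimeter 31.00 mm); the cylinder at (1, 4) does not reach this height (z outside [5, 25]); After the difference (first − rest): starting from the r=12 sphere, the 11.5×4 cube at (2.5, 5) partially overlaps it — only the 13.82 mm² overlap (of its 46.00 mm²) is removed, clipping the outline — boundary = 62.11 mm. So its perimeter = 62.11 mm. Layer 90 (z = 9): the sphere: section is a regular 12-gon, circumradius = √(r²−h²) = √(12²−3²) = 11.619 (perimeter = 2·12·11.619·sin(180°/12) = 72.17 mm); the cube at (2.5, 5) (footprint 11.5×4) is included at this height (perimeter 31.00 mm); the r=8.5 cylinder at (1, 4) contributes a regular 12-gon of circumradius 8.5 (perimeter = 2·12·8.500·sin(180°/12) = 52.80 mm); After the difference (first − rest): starting from the r=12 sphere, the 11.5×4 cube at (2.5, 5) partially overlaps it — only the 25.25 mm² overlap (of its 46.00 mm²) is removed, clipping the outline; the r=8.5 cylinder at (1, 4) partially overlaps it — only the 182.57 mm² overlap (of its 216.75 mm²) is removed, clipping the outline — boundary = 91.17 mm. So its perimeter = 91.17 mm. Layer 90 is larger (91.17 vs 62.11 mm).

layer 90 (z = 9 mm)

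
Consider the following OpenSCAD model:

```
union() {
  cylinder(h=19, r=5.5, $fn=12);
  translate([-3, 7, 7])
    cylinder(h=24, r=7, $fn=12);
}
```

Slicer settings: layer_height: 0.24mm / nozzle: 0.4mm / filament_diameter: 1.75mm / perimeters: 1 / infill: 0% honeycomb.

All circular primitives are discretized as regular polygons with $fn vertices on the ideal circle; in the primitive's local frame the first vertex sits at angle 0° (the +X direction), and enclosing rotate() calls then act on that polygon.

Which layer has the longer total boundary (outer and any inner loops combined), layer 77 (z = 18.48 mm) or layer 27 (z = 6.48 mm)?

Layer 77 (z = 18.48): the r=5.5 cylinder gives a regular 12-gon of circumradius 5.5 (constant along its height) (perimeter = 2·12·5.500·sin(180°/12) = 34.16 mm); the r=7 cylinder at (-3, 7) gives a regular 12-gon of circumradius 7 (constant along its height) (perimeter = 2·12·7.000·sin(180°/12) = 43.48 mm); Merging all regions: the regions partially overlap (shared area 30.23 mm²), so the edge portions inside another operand are dropped and the merged outline is re-measured after clipping — boundary = 55.74 mm. So its perimeter = 55.74 mm. Layer 27 (z = 6.48): the r=5.5 cylinder contributes a regular 12-gon of circumradius 5.5 (perimeter = 2·12·5.500·sin(180°/12) = 34.16 mm); the cylinder at (-3, 7) is not intersected at this z (z outside [7, 31]); Taking the union: only the r=5.5 cylinder is present, so the union is just that shape — boundary = 34.16 mm. So its perimeter = 34.16 mm. Layer 77 is larger (55.74 vs 34.16 mm).

layer 77 (z = 18.48 mm)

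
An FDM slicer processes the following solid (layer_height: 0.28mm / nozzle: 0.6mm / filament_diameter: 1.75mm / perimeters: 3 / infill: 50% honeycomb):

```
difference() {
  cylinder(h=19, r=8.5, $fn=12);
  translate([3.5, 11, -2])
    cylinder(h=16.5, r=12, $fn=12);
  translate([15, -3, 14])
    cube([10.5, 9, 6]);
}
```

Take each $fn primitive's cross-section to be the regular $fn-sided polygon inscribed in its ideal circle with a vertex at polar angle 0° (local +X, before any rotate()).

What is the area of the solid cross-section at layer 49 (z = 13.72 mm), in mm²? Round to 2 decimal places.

At z = 13.72 mm: the r=8.5 cylinder gives a regular 12-gon of circumradius 8.5 (constant along its height) (area = (12/2)·8.500²·sin(360°/12) = 216.75 mm²); the r=12 cylinder at (3.5, 11) contributes a regular 12-gon of circumradius 12 (area = (12/2)·12.000²·sin(360°/12) = 432.00 mm²); the cube at (15, -3) does not reach this height (z outside [14, 20]); Taking the first minus the rest: starting from the r=8.5 cylinder (216.75 mm²), the r=12 cylinder at (3.5, 11) partially overlaps it — only the 94.40 mm² overlap (of its 432.00 mm²) is removed, clipping the outline — area = 122.35 mm². Overall, the cross-section is a single solid region. Net area = 122.35 mm².

122.35 mm²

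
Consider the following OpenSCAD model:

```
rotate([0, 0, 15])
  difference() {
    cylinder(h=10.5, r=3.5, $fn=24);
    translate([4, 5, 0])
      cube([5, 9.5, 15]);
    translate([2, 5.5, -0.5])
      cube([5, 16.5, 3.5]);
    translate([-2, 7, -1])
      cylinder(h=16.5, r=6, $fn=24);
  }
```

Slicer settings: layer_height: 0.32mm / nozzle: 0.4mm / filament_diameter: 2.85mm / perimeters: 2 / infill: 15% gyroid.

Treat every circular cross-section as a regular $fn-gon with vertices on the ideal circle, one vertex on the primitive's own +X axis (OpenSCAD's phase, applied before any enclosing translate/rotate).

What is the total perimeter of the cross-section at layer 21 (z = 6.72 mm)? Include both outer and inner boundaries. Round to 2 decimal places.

21.18 mm

At z = 6.72 mm: the r=3.5 cylinder gives a regular 24-gon of circumradius 3.5 (constant along its height) (perimeter = 2·24·3.500·sin(180°/24) = 21.93 mm); the cube at (4, 5) is present — its section is the full 5×9.5 rectangle (perimeter 29.00 mm); the cube at (2, 5.5) is absent (z outside [-0.5, 3]); the r=6 cylinder at (-2, 7) gives a regular 24-gon of circumradius 6 (constant along its height) (perimeter = 2·24·6.000·sin(180°/24) = 37.59 mm); After the difference (first − rest): starting from the r=3.5 cylinder, the 5×9.5 cube at (4, 5) misses the remaining region (no effect); the r=6 cylinder at (-2, 7) partially overlaps it — only the 8.47 mm² overlap (of its 111.81 mm²) is removed, clipping the outline — boundary = 21.18 mm; (whole slice rotated 15° about Z — lengths, areas and connectivity unchanged). Overall, the cross-section is a single solid region. Total boundary length (outer) = 21.18 mm.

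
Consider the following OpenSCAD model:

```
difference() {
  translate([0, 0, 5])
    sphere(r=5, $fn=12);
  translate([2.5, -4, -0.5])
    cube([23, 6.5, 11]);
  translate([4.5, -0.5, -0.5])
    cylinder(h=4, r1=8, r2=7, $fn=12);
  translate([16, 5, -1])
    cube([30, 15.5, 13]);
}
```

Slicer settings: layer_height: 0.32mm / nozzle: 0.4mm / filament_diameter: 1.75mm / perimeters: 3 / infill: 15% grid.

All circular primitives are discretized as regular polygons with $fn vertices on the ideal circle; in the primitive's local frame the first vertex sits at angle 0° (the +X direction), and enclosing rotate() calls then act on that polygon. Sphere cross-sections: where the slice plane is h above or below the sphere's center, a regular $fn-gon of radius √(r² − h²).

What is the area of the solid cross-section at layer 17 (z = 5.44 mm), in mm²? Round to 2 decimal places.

At z = 5.44 mm: the sphere: section is a regular 12-gon, circumradius = √(r²−h²) = √(5²−0.44²) = 4.981 (area = (12/2)·4.981²·sin(360°/12) = 74.42 mm²); the cube at (2.5, -4) is present — its section is the full 23×6.5 rectangle (area 149.50 mm²); the cone at (4.5, -0.5) is not intersected at this z (z outside [-0.5, 3.5]); the cube at (16, 5) is present — its section is the full 30×15.5 rectangle (area 465.00 mm²); After the difference (first − rest): starting from the r=5 sphere (74.42 mm²), the 23×6.5 cube at (2.5, -4) partially overlaps it — only the 12.31 mm² overlap (of its 149.50 mm²) is removed, clipping the outline; the 30×15.5 cube at (16, 5) misses the remaining region (no effect) — area = 62.11 mm². Overall, the cross-section is a single solid region. Net area = 62.11 mm².

62.11 mm²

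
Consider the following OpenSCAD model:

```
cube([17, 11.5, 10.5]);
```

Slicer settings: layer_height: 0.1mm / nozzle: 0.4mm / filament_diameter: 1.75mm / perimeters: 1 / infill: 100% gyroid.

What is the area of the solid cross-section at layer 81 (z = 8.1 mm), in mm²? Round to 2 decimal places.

195.50 mm²

At z = 8.1 mm: the cube is present — its section is the full 17×11.5 rectangle (area 195.50 mm²). Overall, the cross-section is a single solid region. Net area = 195.50 mm².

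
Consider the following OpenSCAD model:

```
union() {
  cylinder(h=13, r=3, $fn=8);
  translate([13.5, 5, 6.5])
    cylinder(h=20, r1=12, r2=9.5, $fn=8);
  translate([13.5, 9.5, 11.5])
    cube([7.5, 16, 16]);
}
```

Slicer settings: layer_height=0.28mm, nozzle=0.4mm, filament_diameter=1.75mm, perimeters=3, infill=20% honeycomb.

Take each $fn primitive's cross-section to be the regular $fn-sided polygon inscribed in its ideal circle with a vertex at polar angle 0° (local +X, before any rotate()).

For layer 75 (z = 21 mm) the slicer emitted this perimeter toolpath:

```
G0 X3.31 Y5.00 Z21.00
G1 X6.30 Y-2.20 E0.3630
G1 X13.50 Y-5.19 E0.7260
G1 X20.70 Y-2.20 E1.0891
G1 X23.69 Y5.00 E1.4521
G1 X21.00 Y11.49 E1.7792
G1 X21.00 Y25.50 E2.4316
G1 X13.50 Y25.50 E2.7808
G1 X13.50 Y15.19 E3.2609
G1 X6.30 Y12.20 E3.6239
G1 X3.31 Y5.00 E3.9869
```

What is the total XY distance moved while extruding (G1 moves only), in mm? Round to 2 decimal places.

Sum the Euclidean lengths of each G1 segment: total = 85.62 mm.

85.62 mm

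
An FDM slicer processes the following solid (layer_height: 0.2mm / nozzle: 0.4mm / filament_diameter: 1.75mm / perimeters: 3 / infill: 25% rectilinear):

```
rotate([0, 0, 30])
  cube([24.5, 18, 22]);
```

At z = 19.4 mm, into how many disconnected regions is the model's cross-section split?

1

At z = 19.4 mm: the cube (footprint 24.5×18) is included at this height; (rotated 30° about Z; rotation is an isometry so areas/perimeters/island counts are preserved). The result has 1 disconnected region.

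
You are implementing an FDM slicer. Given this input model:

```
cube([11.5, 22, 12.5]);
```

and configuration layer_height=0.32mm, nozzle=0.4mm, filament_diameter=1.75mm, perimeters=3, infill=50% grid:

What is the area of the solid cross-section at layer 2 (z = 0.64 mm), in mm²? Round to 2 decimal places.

253.00 mm²

At z = 0.64 mm: the 11.5×22 cube contributes its full rectangle (area 253.00 mm²). Overall, the cross-section is a single solid region. Net area = 253.00 mm².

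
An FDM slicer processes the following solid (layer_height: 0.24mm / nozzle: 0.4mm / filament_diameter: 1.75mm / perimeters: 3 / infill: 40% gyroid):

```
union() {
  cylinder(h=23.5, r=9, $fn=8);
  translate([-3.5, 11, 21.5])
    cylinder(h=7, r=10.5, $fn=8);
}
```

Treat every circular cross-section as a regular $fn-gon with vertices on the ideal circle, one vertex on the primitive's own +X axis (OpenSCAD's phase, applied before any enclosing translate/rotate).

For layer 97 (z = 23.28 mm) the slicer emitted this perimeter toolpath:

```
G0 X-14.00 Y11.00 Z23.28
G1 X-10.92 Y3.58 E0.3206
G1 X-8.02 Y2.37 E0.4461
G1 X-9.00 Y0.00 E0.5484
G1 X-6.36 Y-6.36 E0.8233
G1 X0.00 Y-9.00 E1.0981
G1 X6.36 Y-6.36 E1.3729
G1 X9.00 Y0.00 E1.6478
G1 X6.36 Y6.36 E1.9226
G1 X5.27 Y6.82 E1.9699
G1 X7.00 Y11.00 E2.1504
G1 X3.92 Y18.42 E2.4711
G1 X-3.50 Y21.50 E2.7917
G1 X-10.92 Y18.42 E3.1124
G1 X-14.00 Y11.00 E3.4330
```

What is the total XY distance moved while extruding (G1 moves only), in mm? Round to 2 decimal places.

Sum the Euclidean lengths of each G1 segment: total = 86.01 mm.

86.01 mm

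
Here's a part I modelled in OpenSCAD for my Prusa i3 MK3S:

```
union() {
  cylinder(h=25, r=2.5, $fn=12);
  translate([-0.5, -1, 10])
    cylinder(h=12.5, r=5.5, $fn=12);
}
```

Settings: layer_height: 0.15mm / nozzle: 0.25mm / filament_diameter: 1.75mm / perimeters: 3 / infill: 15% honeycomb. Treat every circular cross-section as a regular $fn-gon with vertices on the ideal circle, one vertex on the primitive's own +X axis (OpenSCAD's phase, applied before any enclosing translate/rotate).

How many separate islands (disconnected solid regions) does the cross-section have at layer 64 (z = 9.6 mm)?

1

At z = 9.6 mm: the cylinder: section is a regular 12-gon, circumradius r=2.5; the cylinder at (-0.5, -1) is not intersected at this z (z outside [10, 22.5]); Taking the union: only the r=2.5 cylinder is present, so the union is just that shape — 1 connected region. Overall, the cross-section is a single solid region. Island count = 1.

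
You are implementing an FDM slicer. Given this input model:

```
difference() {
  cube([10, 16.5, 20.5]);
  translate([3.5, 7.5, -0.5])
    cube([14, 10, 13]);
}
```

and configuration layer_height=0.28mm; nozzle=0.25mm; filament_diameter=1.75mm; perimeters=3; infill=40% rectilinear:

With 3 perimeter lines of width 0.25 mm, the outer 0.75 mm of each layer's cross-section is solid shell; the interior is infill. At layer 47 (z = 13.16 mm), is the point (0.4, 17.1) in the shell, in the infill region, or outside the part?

At z = 13.16 mm: the cube is present — its section is the full 10×16.5 rectangle; the cube at (3.5, 7.5) does not reach this height (z outside [-0.5, 12.5]); Subtracting the remaining from the first: none of the subtracted shapes is present at this height, so the 10×16.5 cube is unchanged — 1 connected region. Overall, the cross-section is a single solid region. The nearest boundary edge runs (10.00, 16.50)→(0.00, 16.50); distance from the point to it = 0.60 mm. The point is not inside any of the regions above, so it lies outside the cross-section (0.60 mm from the nearest boundary).

outside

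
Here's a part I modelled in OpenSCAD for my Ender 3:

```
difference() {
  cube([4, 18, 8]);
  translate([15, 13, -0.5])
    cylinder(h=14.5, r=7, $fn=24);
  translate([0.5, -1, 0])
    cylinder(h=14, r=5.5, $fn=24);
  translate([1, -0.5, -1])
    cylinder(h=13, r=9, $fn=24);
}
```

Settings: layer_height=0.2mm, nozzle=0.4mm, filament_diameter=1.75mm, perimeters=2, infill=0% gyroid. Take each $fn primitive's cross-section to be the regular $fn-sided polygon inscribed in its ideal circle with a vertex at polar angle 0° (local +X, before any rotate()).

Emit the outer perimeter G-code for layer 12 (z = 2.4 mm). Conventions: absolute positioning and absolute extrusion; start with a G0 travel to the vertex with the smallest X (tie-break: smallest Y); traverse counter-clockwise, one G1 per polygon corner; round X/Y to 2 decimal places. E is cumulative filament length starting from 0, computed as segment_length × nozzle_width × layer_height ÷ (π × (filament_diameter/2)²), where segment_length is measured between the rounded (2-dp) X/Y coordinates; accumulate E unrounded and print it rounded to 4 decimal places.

G0 X0.00 Y8.37 Z2.40
G1 X1.00 Y8.50 E0.0335
G1 X3.33 Y8.19 E0.1117
G1 X4.00 Y7.92 E0.1357
G1 X4.00 Y18.00 E0.4710
G1 X0.00 Y18.00 E0.6040
G1 X0.00 Y8.37 E0.9243

At z = 2.4 mm: the 4×18 cube contributes its full rectangle; the r=7 cylinder at (15, 13) gives a regular 24-gon of circumradius 7 (constant along its height); the cylinder at (0.5, -1): section is a regular 24-gon, circumradius r=5.5; the cylinder at (1, -0.5): section is a regular 24-gon, circumradius r=9; Subtracting the remaining from the first: starting from the 4×18 cube, the r=7 cylinder at (15, 13) misses the remaining region (no effect); the r=5.5 cylinder at (0.5, -1) partially overlaps it — only the 16.47 mm² overlap (of its 93.95 mm²) is removed, clipping the outline; the r=9 cylinder at (1, -0.5) partially overlaps it — only the 16.81 mm² overlap (of its 251.57 mm²) is removed, clipping the outline — 1 connected region. The outline is a single polygon with 6 vertices. Extrusion per mm of travel: 0.4 × 0.2 / (π × 0.875²) = 0.033260. Accumulating E over each segment gives final E = 0.9243.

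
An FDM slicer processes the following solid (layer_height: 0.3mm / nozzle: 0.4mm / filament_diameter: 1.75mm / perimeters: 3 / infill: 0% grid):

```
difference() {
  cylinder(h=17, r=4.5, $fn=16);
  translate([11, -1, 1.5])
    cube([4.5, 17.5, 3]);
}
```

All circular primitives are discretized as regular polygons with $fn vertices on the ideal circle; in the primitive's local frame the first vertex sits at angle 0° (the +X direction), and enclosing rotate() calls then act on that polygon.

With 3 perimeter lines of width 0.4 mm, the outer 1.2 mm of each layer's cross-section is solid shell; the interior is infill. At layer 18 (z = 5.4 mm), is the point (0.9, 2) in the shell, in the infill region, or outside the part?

infill

At z = 5.4 mm: the cylinder: section is a regular 16-gon, circumradius r=4.5; the cube at (11, -1) does not reach this height (z outside [1.5, 4.5]); After the difference (first − rest): none of the subtracted shapes is present at this height, so the r=4.5 cylinder is unchanged — 1 connected region. Overall, the cross-section is a single solid region. The nearest boundary edge runs (3.18, 3.18)→(1.72, 4.16); distance from the point to it = 2.25 mm. The point is inside the cross-section and 2.25 mm from the nearest boundary — more than the 1.2 mm shell width (3 × 0.4), so it's in the infill interior.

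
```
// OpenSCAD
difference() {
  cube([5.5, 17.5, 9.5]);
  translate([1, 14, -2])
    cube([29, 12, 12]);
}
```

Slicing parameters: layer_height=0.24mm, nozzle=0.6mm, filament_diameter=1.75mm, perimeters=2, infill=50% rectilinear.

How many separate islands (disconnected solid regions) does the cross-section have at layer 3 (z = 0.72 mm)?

1

At z = 0.72 mm: the cube (footprint 5.5×17.5) is included at this height; the cube at (1, 14) is present — its section is the full 29×12 rectangle; Taking the first minus the rest: starting from the 5.5×17.5 cube, the 29×12 cube at (1, 14) partially overlaps it — only the 15.75 mm² overlap (of its 348.00 mm²) is removed, clipping the outline — 1 connected region. Overall, the cross-section is a single solid region. Island count = 1.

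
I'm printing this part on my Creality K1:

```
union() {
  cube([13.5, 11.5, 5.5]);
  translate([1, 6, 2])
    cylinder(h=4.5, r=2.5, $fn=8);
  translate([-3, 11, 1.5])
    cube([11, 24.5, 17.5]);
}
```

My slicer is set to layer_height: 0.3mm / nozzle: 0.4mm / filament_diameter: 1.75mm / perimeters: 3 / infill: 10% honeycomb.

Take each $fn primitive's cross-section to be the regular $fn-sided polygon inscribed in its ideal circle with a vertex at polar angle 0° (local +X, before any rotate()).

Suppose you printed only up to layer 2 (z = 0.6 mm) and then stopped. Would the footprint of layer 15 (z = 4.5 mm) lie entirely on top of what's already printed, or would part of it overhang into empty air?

Compare the two slices. At z = 0.6: the cube (footprint 13.5×11.5) is included at this height (area 155.25 mm²); the cylinder at (1, 6) is absent (z outside [2, 6.5]); the cube at (-3, 11) is absent (z outside [1.5, 19]); Taking the union: only the 13.5×11.5 cube is present, so the union is just that shape — area = 155.25 mm². At z = 4.5: the cube is present — its section is the full 13.5×11.5 rectangle (area 155.25 mm²); the cylinder at (1, 6): section is a regular 8-gon, circumradius r=2.5 (area = (8/2)·2.500²·sin(360°/8) = 17.68 mm²); the 11×24.5 cube at (-3, 11) contributes its full rectangle (area 269.50 mm²); Merging all regions: the regions partially overlap — summed areas 442.43 mm² minus the doubly-counted overlap 17.42 mm² gives 425.00 mm² — area = 425.00 mm². Checking containment: at z = 4.5 the cross-section extends beyond the z = 0.6 cross-section by about 269.75 mm².

part overhangs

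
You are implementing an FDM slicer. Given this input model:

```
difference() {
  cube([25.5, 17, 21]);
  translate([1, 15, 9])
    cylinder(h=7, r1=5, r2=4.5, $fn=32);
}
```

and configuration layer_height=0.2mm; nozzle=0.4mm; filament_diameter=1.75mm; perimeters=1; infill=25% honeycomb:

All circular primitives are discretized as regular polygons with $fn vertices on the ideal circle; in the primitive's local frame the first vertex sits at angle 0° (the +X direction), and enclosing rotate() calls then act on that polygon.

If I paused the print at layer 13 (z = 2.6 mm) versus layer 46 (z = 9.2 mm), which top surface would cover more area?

Layer 13 (z = 2.6): the 25.5×17 cube contributes its full rectangle (area 433.50 mm²); the cone at (1, 15) is not intersected at this z (z outside [9, 16]); After the difference (first − rest): none of the subtracted shapes is present at this height, so the 25.5×17 cube is unchanged — area = 433.50 mm². So its area = 433.50 mm². Layer 46 (z = 9.2): the 25.5×17 cube contributes its full rectangle (area 433.50 mm²); the cone at (1, 15) contributes a regular 32-gon of circumradius 4.986 (interpolated between r1=5 and r2=4.5 at t=0.029) (area = (32/2)·4.986²·sin(360°/32) = 77.59 mm²); After the difference (first − rest): starting from the 25.5×17 cube (433.50 mm²), the cone at (1, 15) partially overlaps it — only the 36.00 mm² overlap (of its 77.59 mm²) is removed, clipping the outline — area = 397.50 mm². So its area = 397.50 mm². Layer 13 is larger (433.50 vs 397.50 mm²).

layer 13 (z = 2.6 mm)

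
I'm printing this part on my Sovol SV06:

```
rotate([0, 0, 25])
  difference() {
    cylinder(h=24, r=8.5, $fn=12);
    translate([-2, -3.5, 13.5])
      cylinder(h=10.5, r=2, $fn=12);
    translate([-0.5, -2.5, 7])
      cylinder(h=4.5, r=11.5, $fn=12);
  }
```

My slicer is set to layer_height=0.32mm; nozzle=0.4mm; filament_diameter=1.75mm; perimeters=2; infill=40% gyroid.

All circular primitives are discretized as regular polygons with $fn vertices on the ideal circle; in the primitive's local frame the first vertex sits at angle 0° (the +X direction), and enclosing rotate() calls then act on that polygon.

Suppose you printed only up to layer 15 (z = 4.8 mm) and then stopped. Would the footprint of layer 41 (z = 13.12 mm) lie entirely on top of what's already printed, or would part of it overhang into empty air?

Compare the two slices. At z = 4.8: the cylinder: section is a regular 12-gon, circumradius r=8.5 (area = (12/2)·8.500²·sin(360°/12) = 216.75 mm²); the cylinder at (-2, -3.5) is not intersected at this z (z outside [13.5, 24]); the cylinder at (-0.5, -2.5) is not intersected at this z (z outside [7, 11.5]); Subtracting the remaining from the first: none of the subtracted shapes is present at this height, so the r=8.5 cylinder is unchanged — area = 216.75 mm²; (rotated 25° about Z; rotation is an isometry so areas/perimeters/island counts are preserved). At z = 13.12: the cylinder: section is a regular 12-gon, circumradius r=8.5 (area = (12/2)·8.500²·sin(360°/12) = 216.75 mm²); the cylinder at (-2, -3.5) is not intersected at this z (z outside [13.5, 24]); the cylinder at (-0.5, -2.5) is not intersected at this z (z outside [7, 11.5]); Taking the first minus the rest: none of the subtracted shapes is present at this height, so the r=8.5 cylinder is unchanged — area = 216.75 mm²; (whole slice rotated 25° about Z — lengths, areas and connectivity unchanged). Checking containment: the cross-section at z = 13.12 is a subset of the cross-section at z = 4.8.

entirely on top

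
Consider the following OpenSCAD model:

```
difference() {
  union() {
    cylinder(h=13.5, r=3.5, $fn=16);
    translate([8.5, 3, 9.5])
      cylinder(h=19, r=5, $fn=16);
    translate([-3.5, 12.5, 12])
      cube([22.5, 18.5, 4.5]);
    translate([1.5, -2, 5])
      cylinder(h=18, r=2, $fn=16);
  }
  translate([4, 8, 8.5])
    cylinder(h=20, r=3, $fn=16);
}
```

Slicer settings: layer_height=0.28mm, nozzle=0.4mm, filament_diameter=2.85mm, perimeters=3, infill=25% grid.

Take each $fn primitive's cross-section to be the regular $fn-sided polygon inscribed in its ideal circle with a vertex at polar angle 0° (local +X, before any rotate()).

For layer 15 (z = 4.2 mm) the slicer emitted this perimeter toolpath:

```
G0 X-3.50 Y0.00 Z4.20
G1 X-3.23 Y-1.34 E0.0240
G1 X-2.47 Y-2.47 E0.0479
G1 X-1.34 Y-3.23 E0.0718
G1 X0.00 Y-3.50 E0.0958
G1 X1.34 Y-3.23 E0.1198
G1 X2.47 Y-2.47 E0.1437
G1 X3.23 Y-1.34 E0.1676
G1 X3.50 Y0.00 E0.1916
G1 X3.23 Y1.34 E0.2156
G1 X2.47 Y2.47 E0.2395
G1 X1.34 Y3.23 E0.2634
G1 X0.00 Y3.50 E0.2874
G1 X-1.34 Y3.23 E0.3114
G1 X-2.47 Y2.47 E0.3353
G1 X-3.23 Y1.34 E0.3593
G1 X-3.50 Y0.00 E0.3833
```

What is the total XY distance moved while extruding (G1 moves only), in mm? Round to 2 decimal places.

21.83 mm

Sum the Euclidean lengths of each G1 segment: total = 21.83 mm.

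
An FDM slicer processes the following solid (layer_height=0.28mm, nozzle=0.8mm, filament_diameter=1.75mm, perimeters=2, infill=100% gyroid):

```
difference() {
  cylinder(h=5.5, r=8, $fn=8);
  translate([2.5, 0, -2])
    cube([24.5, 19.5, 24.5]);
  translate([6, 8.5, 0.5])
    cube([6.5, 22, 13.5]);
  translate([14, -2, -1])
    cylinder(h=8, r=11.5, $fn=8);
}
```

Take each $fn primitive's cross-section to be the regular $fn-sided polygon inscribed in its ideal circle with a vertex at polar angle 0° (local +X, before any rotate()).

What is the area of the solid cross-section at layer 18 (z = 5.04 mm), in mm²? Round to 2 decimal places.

At z = 5.04 mm: the r=8 cylinder contributes a regular 8-gon of circumradius 8 (area = (8/2)·8.000²·sin(360°/8) = 181.02 mm²); the cube at (2.5, 0) (footprint 24.5×19.5) is included at this height (area 477.75 mm²); the 6.5×22 cube at (6, 8.5) contributes its full rectangle (area 143.00 mm²); the r=11.5 cylinder at (14, -2) contributes a regular 8-gon of circumradius 11.5 (area = (8/2)·11.500²·sin(360°/8) = 374.06 mm²); After the difference (first − rest): starting from the r=8 cylinder (181.02 mm²), the 24.5×19.5 cube at (2.5, 0) partially overlaps it — only the 26.55 mm² overlap (of its 477.75 mm²) is removed, clipping the outline; the 6.5×22 cube at (6, 8.5) misses the remaining region (no effect); the r=11.5 cylinder at (14, -2) partially overlaps it — only the 21.36 mm² overlap (of its 374.06 mm²) is removed, clipping the outline — area = 133.11 mm². Overall, the cross-section is a single solid region. Net area = 133.11 mm².

133.11 mm²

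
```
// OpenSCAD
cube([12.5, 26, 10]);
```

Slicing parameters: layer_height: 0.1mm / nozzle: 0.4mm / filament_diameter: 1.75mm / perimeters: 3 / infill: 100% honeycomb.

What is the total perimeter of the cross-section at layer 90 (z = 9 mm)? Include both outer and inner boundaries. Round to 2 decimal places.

77.00 mm

At z = 9 mm: the cube is present — its section is the full 12.5×26 rectangle (perimeter 77.00 mm). Overall, the cross-section is a single solid region. Total boundary length (outer) = 77.00 mm.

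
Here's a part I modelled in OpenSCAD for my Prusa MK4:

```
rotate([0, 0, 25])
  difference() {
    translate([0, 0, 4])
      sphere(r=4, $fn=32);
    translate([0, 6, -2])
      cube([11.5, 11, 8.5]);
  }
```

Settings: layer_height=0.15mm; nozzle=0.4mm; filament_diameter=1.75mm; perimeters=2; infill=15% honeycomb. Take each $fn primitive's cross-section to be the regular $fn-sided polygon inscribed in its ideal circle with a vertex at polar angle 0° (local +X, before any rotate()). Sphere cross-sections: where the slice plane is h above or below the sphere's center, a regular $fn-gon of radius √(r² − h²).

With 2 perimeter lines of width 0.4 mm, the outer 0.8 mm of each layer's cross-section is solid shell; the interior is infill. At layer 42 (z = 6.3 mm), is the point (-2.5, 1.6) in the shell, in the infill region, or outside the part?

shell

At z = 6.3 mm: the r=4 sphere contributes a regular 32-gon of circumradius √(4²−2.3²) = 3.273; the cube at (0, 6) is present — its section is the full 11.5×11 rectangle; Taking the first minus the rest: starting from the r=4 sphere, the 11.5×11 cube at (0, 6) misses the remaining region (no effect) — 1 connected region; (rotated 25° about Z; rotation is an isometry so areas/perimeters/island counts are preserved). Overall, the cross-section is a single solid region. Undo the 25° rotation: the query point maps to (-1.590, 2.507) in the un-rotated model frame. The nearest boundary edge runs (-1.82, 2.72)→(-1.25, 3.02); distance from the point to it = 0.30 mm. The point is inside the cross-section, 0.30 mm from the nearest boundary — within the 0.8 mm shell band (2 × 0.4).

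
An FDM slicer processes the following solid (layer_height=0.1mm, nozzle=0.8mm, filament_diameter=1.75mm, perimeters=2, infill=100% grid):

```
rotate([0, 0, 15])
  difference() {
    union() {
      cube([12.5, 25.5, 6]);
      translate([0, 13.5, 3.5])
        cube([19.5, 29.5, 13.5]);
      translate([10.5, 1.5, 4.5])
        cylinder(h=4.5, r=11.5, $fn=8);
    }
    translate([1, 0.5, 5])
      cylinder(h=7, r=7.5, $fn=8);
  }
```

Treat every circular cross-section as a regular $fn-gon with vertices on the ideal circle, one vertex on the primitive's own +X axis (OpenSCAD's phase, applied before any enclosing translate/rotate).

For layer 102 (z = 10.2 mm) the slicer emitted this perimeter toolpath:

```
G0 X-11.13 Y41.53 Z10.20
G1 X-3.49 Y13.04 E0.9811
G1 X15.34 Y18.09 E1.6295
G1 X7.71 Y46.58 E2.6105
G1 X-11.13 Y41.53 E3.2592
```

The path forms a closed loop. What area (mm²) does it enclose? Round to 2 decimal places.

575.17 mm²

Apply the shoelace formula to the sequence of (X, Y) vertices; enclosed area = 575.17 mm².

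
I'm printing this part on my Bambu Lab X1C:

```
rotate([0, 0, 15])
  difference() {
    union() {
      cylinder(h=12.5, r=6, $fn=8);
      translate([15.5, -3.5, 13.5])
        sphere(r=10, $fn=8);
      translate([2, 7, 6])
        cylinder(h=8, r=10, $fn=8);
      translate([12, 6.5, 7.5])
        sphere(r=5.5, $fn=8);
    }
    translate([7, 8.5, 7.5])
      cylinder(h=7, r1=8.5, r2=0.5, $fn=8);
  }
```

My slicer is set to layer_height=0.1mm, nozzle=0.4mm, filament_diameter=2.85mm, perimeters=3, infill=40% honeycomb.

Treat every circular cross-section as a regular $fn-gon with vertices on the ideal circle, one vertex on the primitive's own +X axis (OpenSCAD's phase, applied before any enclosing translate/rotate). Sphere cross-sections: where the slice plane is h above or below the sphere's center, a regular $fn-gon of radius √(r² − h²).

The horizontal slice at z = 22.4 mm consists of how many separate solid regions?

At z = 22.4 mm: the cylinder is absent (z outside [0, 12.5]); the r=10 sphere at (15.5, -3.5) contributes a regular 8-gon of circumradius √(10²−8.9²) = 4.560; the cylinder at (2, 7) is absent (z outside [6, 14]); the sphere at (12, 6.5) does not reach this height (|z−center|=14.900 > r=5.5); Taking the union: only the r=10 sphere at (15.5, -3.5) is present, so the union is just that shape — 1 connected region; the cone at (7, 8.5) is not intersected at this z (z outside [7.5, 14.5]); Taking the first minus the rest: none of the subtracted shapes is present at this height, so that combined region is unchanged — 1 connected region; (whole slice rotated 15° about Z — lengths, areas and connectivity unchanged). The result has 1 disconnected region.

1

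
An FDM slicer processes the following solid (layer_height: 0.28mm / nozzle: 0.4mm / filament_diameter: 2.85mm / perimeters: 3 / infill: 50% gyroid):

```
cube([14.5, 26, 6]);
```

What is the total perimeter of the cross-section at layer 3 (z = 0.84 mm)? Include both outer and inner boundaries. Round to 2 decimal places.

At z = 0.84 mm: the cube (footprint 14.5×26) is included at this height (perimeter 81.00 mm). Overall, the cross-section is a single solid region. Total boundary length (outer) = 81.00 mm.

81.00 mm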